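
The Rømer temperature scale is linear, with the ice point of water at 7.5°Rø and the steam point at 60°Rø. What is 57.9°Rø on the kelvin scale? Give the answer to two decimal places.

Linear interpolation between the fixed points: C = (57.9 - 7.5) × 100 / (60 - 7.5) = 96.0000°C.
Then 96.0000 + 273.15 = 369.15 K.

369.15 K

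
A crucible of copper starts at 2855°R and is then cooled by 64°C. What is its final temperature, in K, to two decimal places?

Initial temperature in Celsius: (2855 - 491.67) × 5/9 = 1312.9611°C.
Final Celsius temperature: 1312.9611 - 64.0000 = 1248.9611°C.
In kelvin: 1248.9611 + 273.15 = 1522.11 K.

1522.11 K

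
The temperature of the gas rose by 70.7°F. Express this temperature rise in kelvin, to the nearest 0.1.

Only the scale ratio 5/9 matters for a change in temperature.
70.7 × 5/9 = 39.3.

39.3 K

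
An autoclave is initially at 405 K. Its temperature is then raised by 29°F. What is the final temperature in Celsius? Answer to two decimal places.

Initial temperature in Celsius: 405 - 273.15 = 131.8500°C.
The 29°F change is an interval, so only the factor 5/9 applies: +29 × 5/9 = +16.1111°C.
Final Celsius temperature: 131.8500 + 16.1111 = 147.9611°C.

147.96°C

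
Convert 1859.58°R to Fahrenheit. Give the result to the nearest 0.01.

In Celsius: (1859.58 - 491.67) × 5/9 = 759.9500°C.
In Fahrenheit: 759.9500 × 1.8 + 32 = 1399.91°F.

1399.91°F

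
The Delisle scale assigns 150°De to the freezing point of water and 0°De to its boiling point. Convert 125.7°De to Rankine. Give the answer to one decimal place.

520.8°R

Linear interpolation between the fixed points: C = (125.7 - 150) × 100 / (0 - 150) = 16.2000°C.
Then 16.2000 × 1.8 + 491.67 = 520.8°R.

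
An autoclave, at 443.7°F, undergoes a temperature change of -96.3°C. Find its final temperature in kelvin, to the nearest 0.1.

405.6 K

Initial temperature in Celsius: (443.7 - 32) × 5/9 = 228.7222°C.
Final Celsius temperature: 228.7222 - 96.3000 = 132.4222°C.
In kelvin: 132.4222 + 273.15 = 405.6 K.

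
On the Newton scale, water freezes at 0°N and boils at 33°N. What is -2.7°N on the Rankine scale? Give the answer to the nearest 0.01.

476.94°R

Linear interpolation between the fixed points: C = (-2.7 - 0) × 100 / (33 - 0) = -8.1818°C.
Then -8.1818 × 1.8 + 491.67 = 476.94°R.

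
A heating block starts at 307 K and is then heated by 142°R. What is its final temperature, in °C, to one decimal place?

112.7°C

Initial temperature in Celsius: 307 - 273.15 = 33.8500°C.
The 142°R change is an interval, so only the factor 5/9 applies: +142 × 5/9 = +78.8889°C.
Final Celsius temperature: 33.8500 + 78.8889 = 112.7389°C.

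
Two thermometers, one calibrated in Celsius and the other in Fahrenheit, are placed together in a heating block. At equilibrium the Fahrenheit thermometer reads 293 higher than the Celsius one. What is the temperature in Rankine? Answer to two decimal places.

1078.92°R

Let x be the Celsius reading; then the Fahrenheit reading is 1.8·x + 32.
(1.8·x + 32) - x = 293  ⇒  (0.8)·x = 261  ⇒  x = 326.2500°C.
In Rankine: 326.2500 × 1.8 + 491.67 = 1078.92°R.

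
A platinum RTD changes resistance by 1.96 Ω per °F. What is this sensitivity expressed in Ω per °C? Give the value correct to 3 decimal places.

Since only a temperature interval is involved, the additive offset between the scales drops out.
A change of 1°C is a change of 1.8°F, so per °C the value is 1.96 × 1.8 = 3.528.

3.528 Ω per °C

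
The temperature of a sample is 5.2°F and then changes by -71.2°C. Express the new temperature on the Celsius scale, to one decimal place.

Initial temperature in Celsius: (5.2 - 32) × 5/9 = -14.8889°C.
Final Celsius temperature: -14.8889 - 71.2000 = -86.0889°C.

-86.1°C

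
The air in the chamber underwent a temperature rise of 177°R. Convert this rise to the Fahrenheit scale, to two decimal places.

Rankine and Fahrenheit degrees are the same size, so the interval is unchanged: 177.00.

177.00°F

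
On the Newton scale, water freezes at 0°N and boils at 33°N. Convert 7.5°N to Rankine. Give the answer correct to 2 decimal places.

532.58°R

Linear interpolation between the fixed points: C = (7.5 - 0) × 100 / (33 - 0) = 22.7273°C.
Then 22.7273 × 1.8 + 491.67 = 532.58°R.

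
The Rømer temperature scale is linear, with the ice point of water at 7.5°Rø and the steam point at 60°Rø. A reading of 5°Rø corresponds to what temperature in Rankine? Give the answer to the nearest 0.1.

Linear interpolation between the fixed points: C = (5 - 7.5) × 100 / (60 - 7.5) = -4.7619°C.
Then -4.7619 × 1.8 + 491.67 = 483.1°R.

483.1°R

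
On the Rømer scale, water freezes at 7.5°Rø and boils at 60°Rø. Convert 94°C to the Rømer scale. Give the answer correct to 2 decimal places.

56.85°Rø

Linearly onto the Rømer scale: 7.5 + (94.0000 / 100) × (60 - 7.5) = 56.85°Rø.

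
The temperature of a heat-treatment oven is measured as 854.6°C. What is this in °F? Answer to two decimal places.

1570.28°F

In Fahrenheit: 854.6000 × 1.8 + 32 = 1570.28°F.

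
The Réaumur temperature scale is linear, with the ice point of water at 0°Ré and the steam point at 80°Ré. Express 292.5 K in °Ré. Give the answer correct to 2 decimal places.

First in Celsius: 292.5 - 273.15 = 19.3500°C.
Linearly onto the Réaumur scale: 0 + (19.3500 / 100) × (80 - 0) = 15.48°Ré.

15.48°Ré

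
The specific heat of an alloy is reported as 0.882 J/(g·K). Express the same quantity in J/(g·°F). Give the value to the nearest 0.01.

0.49 J/(g·°F)

The quantity depends on a temperature interval, so only the ratio of degree sizes applies; the offset between the scales is irrelevant.
A change of 1°F is a change of 5/9 K, so per °F the value is 0.882 × 5/9 = 0.49.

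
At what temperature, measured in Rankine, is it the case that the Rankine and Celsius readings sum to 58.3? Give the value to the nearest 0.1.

Let R be the Rankine reading. The Celsius reading is C = 5/9·R - 273.15.
Require R + C = 58.3: (14/9)·R - 273.15 = 58.3.
R = (58.3 + 273.15) / (14/9) = 213.1.

213.1°R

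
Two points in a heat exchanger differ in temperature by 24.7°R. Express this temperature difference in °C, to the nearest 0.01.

13.72°C

For a temperature interval the offset drops out; only the factor 5/9 applies.
24.7 × 5/9 = 13.72.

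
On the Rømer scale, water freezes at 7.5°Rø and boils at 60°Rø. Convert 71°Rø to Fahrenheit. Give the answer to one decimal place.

249.7°F

Linear interpolation between the fixed points: C = (71 - 7.5) × 100 / (60 - 7.5) = 120.9524°C.
Then 120.9524 × 1.8 + 32 = 249.7°F.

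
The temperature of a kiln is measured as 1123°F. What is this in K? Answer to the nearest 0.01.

879.26 K

In Celsius: (1123 - 32) × 5/9 = 606.1111°C.
In kelvin: 606.1111 + 273.15 = 879.26 K.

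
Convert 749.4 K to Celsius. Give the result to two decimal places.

476.25°C

In Celsius: 749.4 - 273.15 = 476.2500°C.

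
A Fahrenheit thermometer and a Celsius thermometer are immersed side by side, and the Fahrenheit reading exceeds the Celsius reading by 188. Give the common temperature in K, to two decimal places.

Let x be the Fahrenheit reading; then the Celsius reading is 5/9·x - 17.7778.
(5/9·x - 17.7778) - x = -188  ⇒  (-4/9)·x = -170.222  ⇒  x = 383.0000°F.
In Celsius: (383 - 32) × 5/9 = 195.0000°C.
In kelvin: 195.0000 + 273.15 = 468.15 K.

468.15 K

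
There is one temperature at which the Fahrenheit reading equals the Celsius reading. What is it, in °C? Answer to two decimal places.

-40.00°C

Let C be the Celsius reading. The Fahrenheit reading is F = 1.8·C + 32.
Set F = C: 1.8·C + 32 = C.
(0.8)·C = -32  ⇒  C = -40.00.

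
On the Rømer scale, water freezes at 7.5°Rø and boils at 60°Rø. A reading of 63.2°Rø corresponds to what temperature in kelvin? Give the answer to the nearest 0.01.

Linear interpolation between the fixed points: C = (63.2 - 7.5) × 100 / (60 - 7.5) = 106.0952°C.
Then 106.0952 + 273.15 = 379.25 K.

379.25 K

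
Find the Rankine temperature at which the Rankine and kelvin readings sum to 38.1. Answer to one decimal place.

24.5°R

Let R be the Rankine reading. The kelvin reading is K = 5/9·R.
Require R + K = 38.1: (14/9)·R = 38.1.
R = (38.1) / (14/9) = 24.5.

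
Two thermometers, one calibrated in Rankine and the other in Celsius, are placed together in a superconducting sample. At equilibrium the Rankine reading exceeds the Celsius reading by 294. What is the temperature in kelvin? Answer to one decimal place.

Let x be the Rankine reading; then the Celsius reading is 5/9·x - 273.15.
(5/9·x - 273.15) - x = -294  ⇒  (-4/9)·x = -20.85  ⇒  x = 46.9125°R.
In Celsius: (46.9125 - 491.67) × 5/9 = -247.0875°C.
In kelvin: -247.0875 + 273.15 = 26.1 K.

26.1 K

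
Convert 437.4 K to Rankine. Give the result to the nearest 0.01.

787.32°R

In Celsius: 437.4 - 273.15 = 164.2500°C.
In Rankine: 164.2500 × 1.8 + 491.67 = 787.32°R.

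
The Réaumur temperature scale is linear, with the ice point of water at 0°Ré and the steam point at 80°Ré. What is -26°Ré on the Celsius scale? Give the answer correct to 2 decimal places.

-32.50°C

Linear interpolation between the fixed points: C = (-26 - 0) × 100 / (80 - 0) = -32.5000°C.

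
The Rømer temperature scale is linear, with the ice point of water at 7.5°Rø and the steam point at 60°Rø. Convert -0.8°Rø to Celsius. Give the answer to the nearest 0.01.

-15.81°C

Linear interpolation between the fixed points: C = (-0.8 - 7.5) × 100 / (60 - 7.5) = -15.8095°C.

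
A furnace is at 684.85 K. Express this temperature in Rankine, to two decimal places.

1232.73°R

In Celsius: 684.85 - 273.15 = 411.7000°C.
In Rankine: 411.7000 × 1.8 + 491.67 = 1232.73°R.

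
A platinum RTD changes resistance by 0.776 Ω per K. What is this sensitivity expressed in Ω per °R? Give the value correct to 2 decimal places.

0.43 Ω per °R

Since only a temperature interval is involved, the additive offset between the scales drops out.
A change of 1°R is a change of 5/9 K, so per °R the value is 0.776 × 5/9 = 0.43.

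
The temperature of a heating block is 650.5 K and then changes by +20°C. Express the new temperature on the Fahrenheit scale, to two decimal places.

Initial temperature in Celsius: 650.5 - 273.15 = 377.3500°C.
Final Celsius temperature: 377.3500 + 20.0000 = 397.3500°C.
In Fahrenheit: 397.3500 × 1.8 + 32 = 747.23°F.

747.23°F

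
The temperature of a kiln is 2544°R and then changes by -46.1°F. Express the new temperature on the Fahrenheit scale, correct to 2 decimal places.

Initial temperature in Celsius: (2544 - 491.67) × 5/9 = 1140.1833°C.
The 46.1°F change is an interval, so only the factor 5/9 applies: -46.1 × 5/9 = -25.6111°C.
Final Celsius temperature: 1140.1833 - 25.6111 = 1114.5722°C.
In Fahrenheit: 1114.5722 × 1.8 + 32 = 2038.23°F.

2038.23°F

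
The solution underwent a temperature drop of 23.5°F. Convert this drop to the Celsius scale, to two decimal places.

For a temperature interval the offset drops out; only the factor 5/9 applies.
23.5 × 5/9 = 13.06.

13.06°C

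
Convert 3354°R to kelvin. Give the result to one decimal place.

1863.3 K

In Celsius: (3354 - 491.67) × 5/9 = 1590.1833°C.
In kelvin: 1590.1833 + 273.15 = 1863.3 K.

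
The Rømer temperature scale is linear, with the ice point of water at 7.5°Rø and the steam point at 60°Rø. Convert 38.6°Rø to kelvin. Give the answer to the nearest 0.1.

332.4 K

Linear interpolation between the fixed points: C = (38.6 - 7.5) × 100 / (60 - 7.5) = 59.2381°C.
Then 59.2381 + 273.15 = 332.4 K.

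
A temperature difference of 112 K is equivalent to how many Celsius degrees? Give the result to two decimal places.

Kelvin and Celsius degrees are the same size, so the interval is unchanged: 112.00.

112.00°C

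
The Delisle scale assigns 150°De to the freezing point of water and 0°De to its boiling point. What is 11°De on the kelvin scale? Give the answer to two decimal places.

Linear interpolation between the fixed points: C = (11 - 150) × 100 / (0 - 150) = 92.6667°C.
Then 92.6667 + 273.15 = 365.82 K.

365.82 K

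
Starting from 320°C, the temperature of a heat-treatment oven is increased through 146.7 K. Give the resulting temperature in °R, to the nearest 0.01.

The 146.7 K change is an interval; Kelvin and Celsius degrees are the same size, so ΔC = +146.7°C.
Final Celsius temperature: 320.0000 + 146.7000 = 466.7000°C.
In Rankine: 466.7000 × 1.8 + 491.67 = 1331.73°R.

1331.73°R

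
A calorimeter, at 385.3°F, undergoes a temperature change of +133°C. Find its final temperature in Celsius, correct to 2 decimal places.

Initial temperature in Celsius: (385.3 - 32) × 5/9 = 196.2778°C.
Final Celsius temperature: 196.2778 + 133.0000 = 329.2778°C.

329.28°C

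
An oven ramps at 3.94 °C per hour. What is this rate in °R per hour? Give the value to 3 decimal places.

The quantity depends on a temperature interval, so only the ratio of degree sizes applies; the offset between the scales is irrelevant.
A change of 1°C is a change of 1.8°R, so 3.94 × 1.8 = 7.092.

7.092 °R/hour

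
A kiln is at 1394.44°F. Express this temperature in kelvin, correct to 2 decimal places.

1030.06 K

In Celsius: (1394.44 - 32) × 5/9 = 756.9111°C.
In kelvin: 756.9111 + 273.15 = 1030.06 K.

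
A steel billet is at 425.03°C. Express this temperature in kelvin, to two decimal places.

698.18 K

In kelvin: 425.0300 + 273.15 = 698.18 K.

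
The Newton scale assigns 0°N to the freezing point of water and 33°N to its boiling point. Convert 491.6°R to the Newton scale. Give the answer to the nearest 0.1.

First in Celsius: (491.6 - 491.67) × 5/9 = -0.0389°C.
Linearly onto the Newton scale: 0 + (-0.0389 / 100) × (33 - 0) = 0.0°N.

0.0°N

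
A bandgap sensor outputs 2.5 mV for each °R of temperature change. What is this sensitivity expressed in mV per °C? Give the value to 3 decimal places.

Since only a temperature interval is involved, the additive offset between the scales drops out.
A change of 1°C is a change of 1.8°R, so per °C the value is 2.5 × 1.8 = 4.500.

4.500 mV per °C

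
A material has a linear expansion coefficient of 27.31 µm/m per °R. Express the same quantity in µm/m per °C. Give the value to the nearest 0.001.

49.158 µm/m per °C

The quantity depends on a temperature interval, so only the ratio of degree sizes applies; the offset between the scales is irrelevant.
A change of 1°C is a change of 1.8°R, so per °C the value is 27.31 × 1.8 = 49.158.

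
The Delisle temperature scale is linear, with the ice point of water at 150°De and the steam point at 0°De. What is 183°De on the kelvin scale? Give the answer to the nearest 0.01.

251.15 K

Linear interpolation between the fixed points: C = (183 - 150) × 100 / (0 - 150) = -22.0000°C.
Then -22.0000 + 273.15 = 251.15 K.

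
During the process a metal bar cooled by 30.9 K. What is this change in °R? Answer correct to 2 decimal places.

An interval of 1 K corresponds to 1.8°R.
30.9 × 1.8 = 55.62.

55.62°R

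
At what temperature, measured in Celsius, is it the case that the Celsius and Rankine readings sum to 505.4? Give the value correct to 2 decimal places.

4.90°C

Let C be the Celsius reading. The Rankine reading is R = 1.8·C + 491.67.
Require C + R = 505.4: (2.8)·C + 491.67 = 505.4.
C = (505.4 - 491.67) / (2.8) = 4.90.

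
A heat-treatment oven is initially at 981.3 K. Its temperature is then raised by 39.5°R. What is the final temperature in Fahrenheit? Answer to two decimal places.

Initial temperature in Celsius: 981.3 - 273.15 = 708.1500°C.
The 39.5°R change is an interval, so only the factor 5/9 applies: +39.5 × 5/9 = +21.9444°C.
Final Celsius temperature: 708.1500 + 21.9444 = 730.0944°C.
In Fahrenheit: 730.0944 × 1.8 + 32 = 1346.17°F.

1346.17°F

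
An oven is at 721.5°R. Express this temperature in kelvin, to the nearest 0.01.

400.83 K

In Celsius: (721.5 - 491.67) × 5/9 = 127.6833°C.
In kelvin: 127.6833 + 273.15 = 400.83 K.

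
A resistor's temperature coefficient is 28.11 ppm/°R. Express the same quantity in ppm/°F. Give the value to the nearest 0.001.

The quantity depends on a temperature interval, so only the ratio of degree sizes applies; the offset between the scales is irrelevant.
A change of 1°F is a change of 1°R, so per °F the value is 28.11 × 1 = 28.110.

28.110 ppm/°F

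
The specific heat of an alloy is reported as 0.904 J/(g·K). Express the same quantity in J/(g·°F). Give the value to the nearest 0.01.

0.50 J/(g·°F)

The quantity depends on a temperature interval, so only the ratio of degree sizes applies; the offset between the scales is irrelevant.
A change of 1°F is a change of 5/9 K, so per °F the value is 0.904 × 5/9 = 0.50.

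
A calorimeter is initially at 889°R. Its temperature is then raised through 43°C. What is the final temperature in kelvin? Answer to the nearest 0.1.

536.9 K

Initial temperature in Celsius: (889 - 491.67) × 5/9 = 220.7389°C.
Final Celsius temperature: 220.7389 + 43.0000 = 263.7389°C.
In kelvin: 263.7389 + 273.15 = 536.9 K.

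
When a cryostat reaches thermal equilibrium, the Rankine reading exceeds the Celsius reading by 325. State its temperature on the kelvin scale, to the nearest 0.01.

Let x be the Rankine reading; then the Celsius reading is 5/9·x - 273.15.
(5/9·x - 273.15) - x = -325  ⇒  (-4/9)·x = -51.85  ⇒  x = 116.6625°R.
In Celsius: (116.6625 - 491.67) × 5/9 = -208.3375°C.
In kelvin: -208.3375 + 273.15 = 64.81 K.

64.81 K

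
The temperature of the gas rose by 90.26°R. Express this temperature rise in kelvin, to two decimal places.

50.14 K

Only the scale ratio 5/9 matters for a change in temperature.
90.26 × 5/9 = 50.14.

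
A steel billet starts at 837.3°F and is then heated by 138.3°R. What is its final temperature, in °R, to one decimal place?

Initial temperature in Celsius: (837.3 - 32) × 5/9 = 447.3889°C.
The 138.3°R change is an interval, so only the factor 5/9 applies: +138.3 × 5/9 = +76.8333°C.
Final Celsius temperature: 447.3889 + 76.8333 = 524.2222°C.
In Rankine: 524.2222 × 1.8 + 491.67 = 1435.3°R.

1435.3°R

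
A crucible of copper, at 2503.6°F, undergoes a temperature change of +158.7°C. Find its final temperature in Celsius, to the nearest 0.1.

Initial temperature in Celsius: (2503.6 - 32) × 5/9 = 1373.1111°C.
Final Celsius temperature: 1373.1111 + 158.7000 = 1531.8111°C.

1531.8°C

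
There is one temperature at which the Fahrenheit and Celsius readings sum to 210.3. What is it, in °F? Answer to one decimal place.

146.6°F

Let F be the Fahrenheit reading. The Celsius reading is C = 5/9·F - 17.7778.
Require F + C = 210.3: (14/9)·F - 17.7778 = 210.3.
F = (210.3 + 17.7778) / (14/9) = 146.6.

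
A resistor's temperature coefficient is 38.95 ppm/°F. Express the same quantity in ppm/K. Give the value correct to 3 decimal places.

70.110 ppm/K

Since only a temperature interval is involved, the additive offset between the scales drops out.
A change of 1 K is a change of 1.8°F, so per K the value is 38.95 × 1.8 = 70.110.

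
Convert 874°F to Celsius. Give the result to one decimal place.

467.8°C

In Celsius: (874 - 32) × 5/9 = 467.7778°C.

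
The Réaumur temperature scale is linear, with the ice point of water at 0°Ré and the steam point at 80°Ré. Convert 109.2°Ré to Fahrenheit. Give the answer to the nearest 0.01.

277.70°F

Linear interpolation between the fixed points: C = (109.2 - 0) × 100 / (80 - 0) = 136.5000°C.
Then 136.5000 × 1.8 + 32 = 277.70°F.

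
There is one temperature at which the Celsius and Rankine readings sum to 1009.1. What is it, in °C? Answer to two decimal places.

Let C be the Celsius reading. The Rankine reading is R = 1.8·C + 491.67.
Require C + R = 1009.1: (2.8)·C + 491.67 = 1009.1.
C = (1009.1 - 491.67) / (2.8) = 184.80.

184.80°C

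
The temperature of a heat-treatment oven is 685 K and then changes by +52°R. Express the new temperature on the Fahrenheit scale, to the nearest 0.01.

825.33°F

Initial temperature in Celsius: 685 - 273.15 = 411.8500°C.
The 52°R change is an interval, so only the factor 5/9 applies: +52 × 5/9 = +28.8889°C.
Final Celsius temperature: 411.8500 + 28.8889 = 440.7389°C.
In Fahrenheit: 440.7389 × 1.8 + 32 = 825.33°F.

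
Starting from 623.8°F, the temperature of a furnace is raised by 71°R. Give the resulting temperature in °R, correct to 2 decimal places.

Initial temperature in Celsius: (623.8 - 32) × 5/9 = 328.7778°C.
The 71°R change is an interval, so only the factor 5/9 applies: +71 × 5/9 = +39.4444°C.
Final Celsius temperature: 328.7778 + 39.4444 = 368.2222°C.
In Rankine: 368.2222 × 1.8 + 491.67 = 1154.47°R.

1154.47°R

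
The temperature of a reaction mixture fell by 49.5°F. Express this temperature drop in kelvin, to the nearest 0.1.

Only the scale ratio 5/9 matters for a change in temperature.
49.5 × 5/9 = 27.5.

27.5 K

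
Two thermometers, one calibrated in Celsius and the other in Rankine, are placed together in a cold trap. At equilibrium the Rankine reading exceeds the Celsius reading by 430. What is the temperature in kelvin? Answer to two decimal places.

Let x be the Celsius reading; then the Rankine reading is 1.8·x + 491.67.
(1.8·x + 491.67) - x = 430  ⇒  (0.8)·x = -61.67  ⇒  x = -77.0875°C.
In kelvin: -77.0875 + 273.15 = 196.06 K.

196.06 K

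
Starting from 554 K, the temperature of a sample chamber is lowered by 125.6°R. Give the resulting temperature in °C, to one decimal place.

Initial temperature in Celsius: 554 - 273.15 = 280.8500°C.
The 125.6°R change is an interval, so only the factor 5/9 applies: -125.6 × 5/9 = -69.7778°C.
Final Celsius temperature: 280.8500 - 69.7778 = 211.0722°C.

211.1°C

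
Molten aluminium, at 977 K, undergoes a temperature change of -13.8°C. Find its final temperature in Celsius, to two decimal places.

690.05°C

Initial temperature in Celsius: 977 - 273.15 = 703.8500°C.
Final Celsius temperature: 703.8500 - 13.8000 = 690.0500°C.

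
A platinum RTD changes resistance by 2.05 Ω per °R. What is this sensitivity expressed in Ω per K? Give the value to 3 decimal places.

The quantity depends on a temperature interval, so only the ratio of degree sizes applies; the offset between the scales is irrelevant.
A change of 1 K is a change of 1.8°R, so per K the value is 2.05 × 1.8 = 3.690.

3.690 Ω per K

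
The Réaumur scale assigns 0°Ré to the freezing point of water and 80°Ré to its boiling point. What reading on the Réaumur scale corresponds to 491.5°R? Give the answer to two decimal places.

-0.08°Ré

First in Celsius: (491.5 - 491.67) × 5/9 = -0.0944°C.
Linearly onto the Réaumur scale: 0 + (-0.0944 / 100) × (80 - 0) = -0.08°Ré.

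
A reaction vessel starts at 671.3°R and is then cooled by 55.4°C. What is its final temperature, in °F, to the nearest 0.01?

111.91°F

Initial temperature in Celsius: (671.3 - 491.67) × 5/9 = 99.7944°C.
Final Celsius temperature: 99.7944 - 55.4000 = 44.3944°C.
In Fahrenheit: 44.3944 × 1.8 + 32 = 111.91°F.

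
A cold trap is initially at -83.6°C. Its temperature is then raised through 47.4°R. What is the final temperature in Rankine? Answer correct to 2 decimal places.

The 47.4°R change is an interval, so only the factor 5/9 applies: +47.4 × 5/9 = +26.3333°C.
Final Celsius temperature: -83.6000 + 26.3333 = -57.2667°C.
In Rankine: -57.2667 × 1.8 + 491.67 = 388.59°R.

388.59°R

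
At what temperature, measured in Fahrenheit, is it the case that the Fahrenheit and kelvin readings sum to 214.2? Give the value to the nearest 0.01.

Let F be the Fahrenheit reading. The kelvin reading is K = 5/9·F + 255.372.
Require F + K = 214.2: (14/9)·F + 255.372 = 214.2.
F = (214.2 - 255.372) / (14/9) = -26.47.

-26.47°F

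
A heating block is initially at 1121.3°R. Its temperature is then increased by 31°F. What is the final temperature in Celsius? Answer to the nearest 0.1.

367.0°C

Initial temperature in Celsius: (1121.3 - 491.67) × 5/9 = 349.7944°C.
The 31°F change is an interval, so only the factor 5/9 applies: +31 × 5/9 = +17.2222°C.
Final Celsius temperature: 349.7944 + 17.2222 = 367.0167°C.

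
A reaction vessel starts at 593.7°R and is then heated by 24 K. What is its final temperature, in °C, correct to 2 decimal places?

Initial temperature in Celsius: (593.7 - 491.67) × 5/9 = 56.6833°C.
The 24 K change is an interval; Kelvin and Celsius degrees are the same size, so ΔC = +24°C.
Final Celsius temperature: 56.6833 + 24.0000 = 80.6833°C.

80.68°C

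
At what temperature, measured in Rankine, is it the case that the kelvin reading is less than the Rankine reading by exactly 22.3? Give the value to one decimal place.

Let R be the Rankine reading. The kelvin reading is K = 5/9·R.
Require K - R = -22.3: (-4/9)·R = -22.3.
R = (-22.3) / (-4/9) = 50.2.

50.2°R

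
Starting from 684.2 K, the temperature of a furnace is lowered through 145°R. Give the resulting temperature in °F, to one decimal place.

Initial temperature in Celsius: 684.2 - 273.15 = 411.0500°C.
The 145°R change is an interval, so only the factor 5/9 applies: -145 × 5/9 = -80.5556°C.
Final Celsius temperature: 411.0500 - 80.5556 = 330.4944°C.
In Fahrenheit: 330.4944 × 1.8 + 32 = 626.9°F.

626.9°F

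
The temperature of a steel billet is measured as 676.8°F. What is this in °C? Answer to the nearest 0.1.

358.2°C

In Celsius: (676.8 - 32) × 5/9 = 358.2222°C.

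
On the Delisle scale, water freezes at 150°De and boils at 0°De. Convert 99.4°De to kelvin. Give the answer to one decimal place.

306.9 K

Linear interpolation between the fixed points: C = (99.4 - 150) × 100 / (0 - 150) = 33.7333°C.
Then 33.7333 + 273.15 = 306.9 K.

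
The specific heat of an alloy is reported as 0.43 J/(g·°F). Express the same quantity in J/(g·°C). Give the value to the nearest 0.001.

0.774 J/(g·°C)

The quantity depends on a temperature interval, so only the ratio of degree sizes applies; the offset between the scales is irrelevant.
A change of 1°C is a change of 1.8°F, so per °C the value is 0.43 × 1.8 = 0.774.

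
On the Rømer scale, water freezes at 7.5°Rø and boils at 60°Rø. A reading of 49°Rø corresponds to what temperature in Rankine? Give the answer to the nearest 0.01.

633.96°R

Linear interpolation between the fixed points: C = (49 - 7.5) × 100 / (60 - 7.5) = 79.0476°C.
Then 79.0476 × 1.8 + 491.67 = 633.96°R.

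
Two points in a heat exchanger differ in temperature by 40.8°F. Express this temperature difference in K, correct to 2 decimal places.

For a temperature interval the offset drops out; only the factor 5/9 applies.
40.8 × 5/9 = 22.67.

22.67 K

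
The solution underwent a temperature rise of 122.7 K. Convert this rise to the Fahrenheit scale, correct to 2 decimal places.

220.86°F

An interval of 1 K corresponds to 1.8°F.
122.7 × 1.8 = 220.86.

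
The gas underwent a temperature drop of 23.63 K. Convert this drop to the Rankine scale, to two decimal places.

42.53°R

An interval of 1 K corresponds to 1.8°R.
23.63 × 1.8 = 42.53.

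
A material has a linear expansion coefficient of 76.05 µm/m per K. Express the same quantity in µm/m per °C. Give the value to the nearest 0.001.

Since only a temperature interval is involved, the additive offset between the scales drops out.
A change of 1°C is a change of 1 K, so per °C the value is 76.05 × 1 = 76.050.

76.050 µm/m per °C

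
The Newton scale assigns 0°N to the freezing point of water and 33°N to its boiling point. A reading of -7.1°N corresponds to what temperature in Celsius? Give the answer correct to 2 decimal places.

Linear interpolation between the fixed points: C = (-7.1 - 0) × 100 / (33 - 0) = -21.5152°C.

-21.52°C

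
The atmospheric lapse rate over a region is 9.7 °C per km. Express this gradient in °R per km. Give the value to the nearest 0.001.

The quantity depends on a temperature interval, so only the ratio of degree sizes applies; the offset between the scales is irrelevant.
A change of 1°C is a change of 1.8°R, so 9.7 × 1.8 = 17.460.

17.460 °R/km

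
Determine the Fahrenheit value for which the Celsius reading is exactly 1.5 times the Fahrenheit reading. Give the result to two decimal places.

-18.82°F

Let F be the Fahrenheit reading. The Celsius reading is C = 5/9·F - 17.7778.
Require C = 1.5·F: 5/9·F - 17.7778 = 1.5·F.
(-17/18)·F = 17.7778  ⇒  F = -18.82.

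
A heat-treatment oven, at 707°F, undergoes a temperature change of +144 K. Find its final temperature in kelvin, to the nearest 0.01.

792.15 K

Initial temperature in Celsius: (707 - 32) × 5/9 = 375.0000°C.
The 144 K change is an interval; Kelvin and Celsius degrees are the same size, so ΔC = +144°C.
Final Celsius temperature: 375.0000 + 144.0000 = 519.0000°C.
In kelvin: 519.0000 + 273.15 = 792.15 K.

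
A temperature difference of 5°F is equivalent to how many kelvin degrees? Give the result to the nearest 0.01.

An interval of 1°F corresponds to 5/9 K.
5 × 5/9 = 2.78.

2.78 K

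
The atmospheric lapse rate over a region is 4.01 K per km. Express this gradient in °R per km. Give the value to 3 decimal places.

Since only a temperature interval is involved, the additive offset between the scales drops out.
A change of 1 K is a change of 1.8°R, so 4.01 × 1.8 = 7.218.

7.218 °R/km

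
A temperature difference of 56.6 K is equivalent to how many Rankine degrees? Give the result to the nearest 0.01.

Only the scale ratio 1.8 matters for a change in temperature.
56.6 × 1.8 = 101.88.

101.88°R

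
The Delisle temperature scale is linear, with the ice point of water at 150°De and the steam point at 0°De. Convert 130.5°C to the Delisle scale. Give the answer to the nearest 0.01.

-45.75°De

Linearly onto the Delisle scale: 150 + (130.5000 / 100) × (0 - 150) = -45.75°De.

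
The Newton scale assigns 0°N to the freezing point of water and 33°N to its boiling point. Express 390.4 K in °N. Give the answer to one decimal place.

First in Celsius: 390.4 - 273.15 = 117.2500°C.
Linearly onto the Newton scale: 0 + (117.2500 / 100) × (33 - 0) = 38.7°N.

38.7°N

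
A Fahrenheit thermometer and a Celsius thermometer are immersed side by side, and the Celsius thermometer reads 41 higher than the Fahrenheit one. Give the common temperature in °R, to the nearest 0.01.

327.42°R

Let x be the Fahrenheit reading; then the Celsius reading is 5/9·x - 17.7778.
(5/9·x - 17.7778) - x = 41  ⇒  (-4/9)·x = 58.7778  ⇒  x = -132.2500°F.
In Celsius: (-132.25 - 32) × 5/9 = -91.2500°C.
In Rankine: -91.2500 × 1.8 + 491.67 = 327.42°R.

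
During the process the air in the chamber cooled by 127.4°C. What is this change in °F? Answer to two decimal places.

Only the scale ratio 1.8 matters for a change in temperature.
127.4 × 1.8 = 229.32.

229.32°F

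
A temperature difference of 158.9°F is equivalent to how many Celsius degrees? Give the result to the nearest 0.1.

For a temperature interval the offset drops out; only the factor 5/9 applies.
158.9 × 5/9 = 88.3.

88.3°C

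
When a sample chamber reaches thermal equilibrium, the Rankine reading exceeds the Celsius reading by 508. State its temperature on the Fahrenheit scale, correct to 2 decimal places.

Let x be the Celsius reading; then the Rankine reading is 1.8·x + 491.67.
(1.8·x + 491.67) - x = 508  ⇒  (0.8)·x = 16.33  ⇒  x = 20.4125°C.
In Fahrenheit: 20.4125 × 1.8 + 32 = 68.74°F.

68.74°F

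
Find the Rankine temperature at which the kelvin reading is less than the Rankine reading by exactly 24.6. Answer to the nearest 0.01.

55.35°R

Let R be the Rankine reading. The kelvin reading is K = 5/9·R.
Require K - R = -24.6: (-4/9)·R = -24.6.
R = (-24.6) / (-4/9) = 55.35.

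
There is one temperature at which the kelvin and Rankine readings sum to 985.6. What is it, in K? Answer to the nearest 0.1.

Let K be the kelvin reading. The Rankine reading is R = 1.8·K.
Require K + R = 985.6: (2.8)·K = 985.6.
K = (985.6) / (2.8) = 352.0.

352.0 K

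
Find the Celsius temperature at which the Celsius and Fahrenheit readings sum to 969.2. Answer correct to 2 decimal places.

334.71°C

Let C be the Celsius reading. The Fahrenheit reading is F = 1.8·C + 32.
Require C + F = 969.2: (2.8)·C + 32 = 969.2.
C = (969.2 - 32) / (2.8) = 334.71.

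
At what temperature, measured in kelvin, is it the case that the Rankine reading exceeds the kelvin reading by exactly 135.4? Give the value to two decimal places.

Let K be the kelvin reading. The Rankine reading is R = 1.8·K.
Require R - K = 135.4: (0.8)·K = 135.4.
K = (135.4) / (0.8) = 169.25.

169.25 K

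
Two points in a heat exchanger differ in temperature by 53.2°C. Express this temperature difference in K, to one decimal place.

53.2 K

Celsius and kelvin degrees are the same size, so the interval is unchanged: 53.2.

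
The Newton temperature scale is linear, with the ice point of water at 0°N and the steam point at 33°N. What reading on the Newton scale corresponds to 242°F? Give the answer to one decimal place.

First in Celsius: (242 - 32) × 5/9 = 116.6667°C.
Linearly onto the Newton scale: 0 + (116.6667 / 100) × (33 - 0) = 38.5°N.

38.5°N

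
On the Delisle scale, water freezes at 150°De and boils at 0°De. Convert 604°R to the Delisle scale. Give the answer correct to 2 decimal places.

First in Celsius: (604 - 491.67) × 5/9 = 62.4056°C.
Linearly onto the Delisle scale: 150 + (62.4056 / 100) × (0 - 150) = 56.39°De.

56.39°De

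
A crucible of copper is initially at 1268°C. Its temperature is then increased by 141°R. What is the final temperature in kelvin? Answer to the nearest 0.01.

1619.48 K

The 141°R change is an interval, so only the factor 5/9 applies: +141 × 5/9 = +78.3333°C.
Final Celsius temperature: 1268.0000 + 78.3333 = 1346.3333°C.
In kelvin: 1346.3333 + 273.15 = 1619.48 K.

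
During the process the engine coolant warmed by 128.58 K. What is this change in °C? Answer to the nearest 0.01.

128.58°C

Kelvin and Celsius degrees are the same size, so the interval is unchanged: 128.58.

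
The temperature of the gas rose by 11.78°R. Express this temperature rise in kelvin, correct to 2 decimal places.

6.54 K

An interval of 1°R corresponds to 5/9 K.
11.78 × 5/9 = 6.54.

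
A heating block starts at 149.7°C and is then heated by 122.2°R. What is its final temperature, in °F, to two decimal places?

The 122.2°R change is an interval, so only the factor 5/9 applies: +122.2 × 5/9 = +67.8889°C.
Final Celsius temperature: 149.7000 + 67.8889 = 217.5889°C.
In Fahrenheit: 217.5889 × 1.8 + 32 = 423.66°F.

423.66°F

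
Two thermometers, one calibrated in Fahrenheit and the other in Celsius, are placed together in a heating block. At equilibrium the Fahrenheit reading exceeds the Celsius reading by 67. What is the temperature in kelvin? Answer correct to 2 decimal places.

316.90 K

Let x be the Fahrenheit reading; then the Celsius reading is 5/9·x - 17.7778.
(5/9·x - 17.7778) - x = -67  ⇒  (-4/9)·x = -49.2222  ⇒  x = 110.7500°F.
In Celsius: (110.75 - 32) × 5/9 = 43.7500°C.
In kelvin: 43.7500 + 273.15 = 316.90 K.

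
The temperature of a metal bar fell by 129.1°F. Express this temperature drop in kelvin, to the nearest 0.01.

71.72 K

Only the scale ratio 5/9 matters for a change in temperature.
129.1 × 5/9 = 71.72.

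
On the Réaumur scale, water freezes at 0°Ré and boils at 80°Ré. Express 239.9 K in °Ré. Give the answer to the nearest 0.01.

-26.60°Ré

First in Celsius: 239.9 - 273.15 = -33.2500°C.
Linearly onto the Réaumur scale: 0 + (-33.2500 / 100) × (80 - 0) = -26.60°Ré.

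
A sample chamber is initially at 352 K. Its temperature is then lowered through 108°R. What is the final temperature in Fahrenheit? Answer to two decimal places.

65.93°F

Initial temperature in Celsius: 352 - 273.15 = 78.8500°C.
The 108°R change is an interval, so only the factor 5/9 applies: -108 × 5/9 = -60.0000°C.
Final Celsius temperature: 78.8500 - 60.0000 = 18.8500°C.
In Fahrenheit: 18.8500 × 1.8 + 32 = 65.93°F.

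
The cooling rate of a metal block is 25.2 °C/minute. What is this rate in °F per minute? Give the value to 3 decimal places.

45.360 °F/minute

Since only a temperature interval is involved, the additive offset between the scales drops out.
A change of 1°C is a change of 1.8°F, so 25.2 × 1.8 = 45.360.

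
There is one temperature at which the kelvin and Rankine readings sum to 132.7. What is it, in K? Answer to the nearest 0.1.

Let K be the kelvin reading. The Rankine reading is R = 1.8·K.
Require K + R = 132.7: (2.8)·K = 132.7.
K = (132.7) / (2.8) = 47.4.

47.4 K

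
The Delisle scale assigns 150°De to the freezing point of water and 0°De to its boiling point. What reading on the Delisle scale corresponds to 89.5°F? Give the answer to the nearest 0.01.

First in Celsius: (89.5 - 32) × 5/9 = 31.9444°C.
Linearly onto the Delisle scale: 150 + (31.9444 / 100) × (0 - 150) = 102.08°De.

102.08°De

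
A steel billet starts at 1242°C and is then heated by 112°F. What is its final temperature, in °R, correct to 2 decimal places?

The 112°F change is an interval, so only the factor 5/9 applies: +112 × 5/9 = +62.2222°C.
Final Celsius temperature: 1242.0000 + 62.2222 = 1304.2222°C.
In Rankine: 1304.2222 × 1.8 + 491.67 = 2839.27°R.

2839.27°R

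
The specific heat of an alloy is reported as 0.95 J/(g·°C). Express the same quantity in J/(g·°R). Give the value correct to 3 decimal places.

0.528 J/(g·°R)

The quantity depends on a temperature interval, so only the ratio of degree sizes applies; the offset between the scales is irrelevant.
A change of 1°R is a change of 5/9°C, so per °R the value is 0.95 × 5/9 = 0.528.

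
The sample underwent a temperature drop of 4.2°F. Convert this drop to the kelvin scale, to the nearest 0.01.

An interval of 1°F corresponds to 5/9 K.
4.2 × 5/9 = 2.33.

2.33 K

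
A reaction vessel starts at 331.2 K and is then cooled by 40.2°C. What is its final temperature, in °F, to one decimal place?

64.1°F

Initial temperature in Celsius: 331.2 - 273.15 = 58.0500°C.
Final Celsius temperature: 58.0500 - 40.2000 = 17.8500°C.
In Fahrenheit: 17.8500 × 1.8 + 32 = 64.1°F.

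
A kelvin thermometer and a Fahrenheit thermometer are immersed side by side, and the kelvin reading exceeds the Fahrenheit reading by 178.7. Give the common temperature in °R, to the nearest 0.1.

632.2°R

Let x be the kelvin reading; then the Fahrenheit reading is 1.8·x - 459.67.
(1.8·x - 459.67) - x = -178.7  ⇒  (0.8)·x = 280.97  ⇒  x = 351.2125 K.
In Celsius: 351.2125 - 273.15 = 78.0625°C.
In Rankine: 78.0625 × 1.8 + 491.67 = 632.2°R.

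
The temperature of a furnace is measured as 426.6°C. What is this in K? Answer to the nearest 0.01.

In kelvin: 426.6000 + 273.15 = 699.75 K.

699.75 K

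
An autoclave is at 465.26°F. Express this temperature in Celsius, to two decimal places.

In Celsius: (465.26 - 32) × 5/9 = 240.7000°C.

240.70°C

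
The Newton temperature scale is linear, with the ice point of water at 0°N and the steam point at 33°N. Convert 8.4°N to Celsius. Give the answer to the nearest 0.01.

Linear interpolation between the fixed points: C = (8.4 - 0) × 100 / (33 - 0) = 25.4545°C.

25.45°C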